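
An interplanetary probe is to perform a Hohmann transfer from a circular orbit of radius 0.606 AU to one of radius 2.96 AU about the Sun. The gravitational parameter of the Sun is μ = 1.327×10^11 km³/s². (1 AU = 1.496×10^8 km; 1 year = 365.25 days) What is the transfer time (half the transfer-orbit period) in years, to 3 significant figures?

t = 1.19 years

In km: r₁ = 0.606 × 1.496×10^8 = 9.06576×10^7 km; r₂ = 2.96 × 1.496×10^8 = 4.42816×10^8 km.
Semi-major axis of the transfer orbit: a_t = (9.06576×10^7 + 4.42816×10^8)/2 = 2.667368×10^8 km.
Half the transfer-orbit period gives t = π√(a_t³/μ) = 3.757×10^7 s.
Converting: 3.757×10^7 s ÷ 3.15576×10^7 s/year (365.25 × 86400) = 1.19 years.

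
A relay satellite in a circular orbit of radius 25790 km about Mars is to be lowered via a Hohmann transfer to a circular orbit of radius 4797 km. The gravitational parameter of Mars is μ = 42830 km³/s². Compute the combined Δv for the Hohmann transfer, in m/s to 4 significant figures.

Semi-major axis of the transfer orbit: a_t = (25790 + 4797)/2 = 15293.5 km.
Circular speed at r₁: v₁ = √(μ/r₁) = √(42830/25790) = 1.2887 km/s.
On the transfer ellipse at r₁, vis-viva equation gives v_a = √[μ(2/r₁ − 1/a_t)] = 0.72174 km/s.
First burn Δv₁ = |v_a − v₁| = 0.5670 km/s.
Circular speed at r₂: v₂ = √(μ/r₂) = 2.9881 km/s.
Transfer-orbit speed at r₂: v_p = √[μ(2/r₂ − 1/a_t)] = 3.8803 km/s.
Second burn Δv₂ = |v₂ − v_p| = 0.8922 km/s.
Δv = Δv₁ + Δv₂ = 0.5670 + 0.8922 = 1.459 km/s.

Δv = 1459 m/s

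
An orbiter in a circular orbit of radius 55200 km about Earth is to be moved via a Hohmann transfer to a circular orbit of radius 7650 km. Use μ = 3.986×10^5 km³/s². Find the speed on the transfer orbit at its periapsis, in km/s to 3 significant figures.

Transfer-ellipse semi-major axis a_t = (r₁ + r₂)/2 = (55200 + 7650)/2 = 31425 km.
At periapsis, r = 7650 km.
Applying v² = μ(2/r − 1/a_t): v = 9.567 km/s.

v = 9.57 km/s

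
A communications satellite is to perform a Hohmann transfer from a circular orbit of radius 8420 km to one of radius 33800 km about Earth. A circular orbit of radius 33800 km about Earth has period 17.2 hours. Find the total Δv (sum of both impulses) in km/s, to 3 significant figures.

Δv = 3.09 km/s

From Kepler's third law T² = 4π²r³/μ at r = 33800 km, T = 17.2 hours = 17.2 × 3600 s = 61920 s: μ = 4π²r³/T² = 3.97601×10^5 km³/s².
The Hohmann ellipse has a_t = (r₁ + r₂)/2 = 21110 km.
At r₁ the circular-orbit speed is v₁ = √(μ/r₁) = 6.872 km/s.
On the transfer ellipse at r₁, v² = μ(2/r − 1/a) gives v_p = √[μ(2/r₁ − 1/a_t)] = 8.695 km/s.
First burn Δv₁ = |v_p − v₁| = 1.823 km/s.
Circular speed at r₂: v₂ = √(μ/r₂) = 3.430 km/s.
Transfer-orbit speed at r₂: v_a = √[μ(2/r₂ − 1/a_t)] = 2.166 km/s.
Second burn Δv₂ = |v₂ − v_a| = 1.264 km/s.
Total Δv = Δv₁ + Δv₂ = 3.087 km/s.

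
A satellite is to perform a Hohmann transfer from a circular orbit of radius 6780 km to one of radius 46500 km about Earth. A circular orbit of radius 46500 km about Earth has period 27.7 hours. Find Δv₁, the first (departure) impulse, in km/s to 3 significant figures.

From Kepler's third law T² = 4π²r³/μ at r = 46500 km, T = 27.7 hours = 27.7 × 3600 s = 99720 s: μ = 4π²r³/T² = 3.99166×10^5 km³/s².
Semi-major axis of the transfer orbit: a_t = (6780 + 46500)/2 = 26640 km.
On the circular orbit at r = 6780 km, v_c = √(μ/r) = 7.6729 km/s.
Vis-viva on the transfer ellipse at r = 6780 km gives v_t = √[μ(2/r − 1/a_t)] = 10.137 km/s.
Δv₁ = |v_t − v_c| = |10.137 − 7.6729| = 2.464 km/s.

Δv₁ = 2.46 km/s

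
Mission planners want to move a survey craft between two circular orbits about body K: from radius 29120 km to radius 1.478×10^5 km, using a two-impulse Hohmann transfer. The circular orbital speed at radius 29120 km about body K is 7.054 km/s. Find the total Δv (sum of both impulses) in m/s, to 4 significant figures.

From the circular-orbit relation v² = μ/r at r = 29120 km: μ = v²r = (7.054)² × 29120 = 1.44898×10^6 km³/s².
The Hohmann ellipse has a_t = (r₁ + r₂)/2 = 88460 km.
Circular speed at r₁: v₁ = √(μ/r₁) = √(1.44898×10^6/29120) = 7.054 km/s.
Transfer-orbit speed at r₁ (vis-viva): v_p = √[μ(2/r₁ − 1/a_t)] = 9.118 km/s.
First burn Δv₁ = |v_p − v₁| = 2.064 km/s.
At r₂, v₂ = √(μ/r₂) = 3.131 km/s.
Transfer-orbit speed at r₂: v_a = √[μ(2/r₂ − 1/a_t)] = 1.796 km/s.
Second burn Δv₂ = |v₂ − v_a| = 1.335 km/s.
Total Δv = Δv₁ + Δv₂ = 3.399 km/s.

Δv = 3399 m/s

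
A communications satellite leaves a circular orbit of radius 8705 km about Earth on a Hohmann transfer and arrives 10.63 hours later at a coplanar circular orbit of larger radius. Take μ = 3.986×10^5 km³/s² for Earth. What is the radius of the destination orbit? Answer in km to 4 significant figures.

Transfer time t = 10.63 hours = 38268 s, and t = π√(a_t³/μ).
So a_t = (μ t²/π²)^(1/3) = (3.986×10^5 × (38268)² / π²)^(1/3) = 38962 km.
Since a_t = (r₁ + r₂)/2, r₂ = 2a_t − r₁ = 2×38962 − 8705 = 69219 km.

r₂ = 69220 km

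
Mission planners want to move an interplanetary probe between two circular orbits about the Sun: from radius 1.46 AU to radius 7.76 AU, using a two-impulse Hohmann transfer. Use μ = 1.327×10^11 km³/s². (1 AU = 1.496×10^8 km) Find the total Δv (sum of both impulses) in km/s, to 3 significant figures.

Δv = 12.0 km/s

In km: r₁ = 1.46 × 1.496×10^8 = 2.18416×10^8 km; r₂ = 7.76 × 1.496×10^8 = 1.160896×10^9 km.
Transfer-ellipse semi-major axis a_t = (r₁ + r₂)/2 = (2.18416×10^8 + 1.160896×10^9)/2 = 6.89656×10^8 km.
Circular speed at r₁: v₁ = √(μ/r₁) = √(1.327×10^11/2.18416×10^8) = 24.649 km/s.
On the transfer ellipse at r₁, vis-viva equation gives v_p = √[μ(2/r₁ − 1/a_t)] = 31.980 km/s.
First burn Δv₁ = |v_p − v₁| = 7.331 km/s.
Circular speed at r₂: v₂ = √(μ/r₂) = 10.692 km/s.
Transfer-orbit speed at r₂: v_a = √[μ(2/r₂ − 1/a_t)] = 6.0168 km/s.
Second burn Δv₂ = |v₂ − v_a| = 4.675 km/s.
Total Δv = Δv₁ + Δv₂ = 12.01 km/s.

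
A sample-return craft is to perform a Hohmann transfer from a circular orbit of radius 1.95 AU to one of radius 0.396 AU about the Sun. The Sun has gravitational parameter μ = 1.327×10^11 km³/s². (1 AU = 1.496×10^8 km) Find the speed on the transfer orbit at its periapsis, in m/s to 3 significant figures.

In km: r₁ = 1.95 × 1.496×10^8 = 2.9172×10^8 km; r₂ = 0.396 × 1.496×10^8 = 5.92416×10^7 km.
Semi-major axis of the transfer orbit: a_t = (2.9172×10^8 + 5.92416×10^7)/2 = 1.754808×10^8 km.
The periapsis of the transfer ellipse is at r = 5.92416×10^7 km.
Vis-viva: v = √[μ(2/r − 1/a_t)] = √[1.327×10^11 × (2/5.92416×10^7 − 1/1.754808×10^8)] = 61.02 km/s.

v = 61000 m/s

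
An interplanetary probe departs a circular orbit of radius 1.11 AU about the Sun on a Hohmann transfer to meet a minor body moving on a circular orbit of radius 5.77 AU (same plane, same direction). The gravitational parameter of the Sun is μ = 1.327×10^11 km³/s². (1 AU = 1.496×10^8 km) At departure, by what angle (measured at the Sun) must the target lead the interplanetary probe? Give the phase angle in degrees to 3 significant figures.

In km: r₁ = 1.11 × 1.496×10^8 = 1.66056×10^8 km; r₂ = 5.77 × 1.496×10^8 = 8.63192×10^8 km.
Transfer-ellipse semi-major axis a_t = (r₁ + r₂)/2 = (1.66056×10^8 + 8.63192×10^8)/2 = 5.14624×10^8 km.
Transfer time t = π√(a_t³/μ) = 1.0068×10^8 s.
The target's mean motion on its circular orbit is ω₂ = √(μ/r₂³) = 1.4364×10^-8 rad/s.
Angle swept by the target during transfer: ω₂·t = 1.4462 rad = 82.86°.
Arrival is 180° from departure on the ellipse, so φ = 180° − 82.86° = 97.1°.

φ = 97.1°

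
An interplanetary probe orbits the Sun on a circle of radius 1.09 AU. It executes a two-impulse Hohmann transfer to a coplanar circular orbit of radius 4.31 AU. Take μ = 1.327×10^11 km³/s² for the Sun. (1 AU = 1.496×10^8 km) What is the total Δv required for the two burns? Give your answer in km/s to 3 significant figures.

In km: r₁ = 1.09 × 1.496×10^8 = 1.63064×10^8 km; r₂ = 4.31 × 1.496×10^8 = 6.44776×10^8 km.
Transfer-ellipse semi-major axis a_t = (r₁ + r₂)/2 = (1.63064×10^8 + 6.44776×10^8)/2 = 4.0392×10^8 km.
Circular speed at r₁: v₁ = √(μ/r₁) = √(1.327×10^11/1.63064×10^8) = 28.527 km/s.
Transfer-orbit speed at r₁ (vis-viva equation): v_p = √[μ(2/r₁ − 1/a_t)] = 36.042 km/s.
First burn Δv₁ = |v_p − v₁| = 7.515 km/s.
At r₂, v₂ = √(μ/r₂) = 14.346 km/s.
Transfer-orbit speed at r₂: v_a = √[μ(2/r₂ − 1/a_t)] = 9.1151 km/s.
Second burn Δv₂ = |v₂ − v_a| = 5.231 km/s.
Δv = Δv₁ + Δv₂ = 7.515 + 5.231 = 12.75 km/s.

Δv = 12.7 km/s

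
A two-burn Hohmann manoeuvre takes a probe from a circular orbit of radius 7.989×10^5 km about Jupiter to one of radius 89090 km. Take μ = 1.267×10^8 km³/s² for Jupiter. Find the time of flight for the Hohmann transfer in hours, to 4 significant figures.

Transfer-ellipse semi-major axis a_t = (r₁ + r₂)/2 = (7.989×10^5 + 89090)/2 = 4.43995×10^5 km.
Transfer time t = π√(a_t³/μ) = π√((4.43995×10^5)³ / 1.267×10^8) = 82570 s.
Converting: 82570 s ÷ 3600 s/hour = 22.94 hours.

t = 22.94 hours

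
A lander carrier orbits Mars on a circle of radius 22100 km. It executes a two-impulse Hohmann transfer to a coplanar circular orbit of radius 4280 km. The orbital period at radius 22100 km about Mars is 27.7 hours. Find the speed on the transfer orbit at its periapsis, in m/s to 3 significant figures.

v = 4100 m/s

From Kepler's third law T² = 4π²r³/μ at r = 22100 km, T = 27.7 hours = 27.7 × 3600 s = 99720 s: μ = 4π²r³/T² = 42852.1 km³/s².
The Hohmann ellipse has a_t = (r₁ + r₂)/2 = 13190 km.
The periapsis of the transfer ellipse is at r = 4280 km.
Applying v² = μ(2/r − 1/a_t): v = 4.096 km/s.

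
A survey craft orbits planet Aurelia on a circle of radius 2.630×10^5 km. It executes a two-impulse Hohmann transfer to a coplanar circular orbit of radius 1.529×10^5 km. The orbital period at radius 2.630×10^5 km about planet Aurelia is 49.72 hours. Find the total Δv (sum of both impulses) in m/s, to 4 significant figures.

Δv = 2824 m/s

From Kepler's third law T² = 4π²r³/μ at r = 2.630×10^5 km, T = 49.72 hours = 49.72 × 3600 s = 1.78992×10^5 s: μ = 4π²r³/T² = 2.24161×10^7 km³/s².
Transfer-ellipse semi-major axis a_t = (r₁ + r₂)/2 = (2.630×10^5 + 1.529×10^5)/2 = 2.0795×10^5 km.
Circular speed at r₁: v₁ = √(μ/r₁) = √(2.24161×10^7/2.630×10^5) = 9.23213 km/s.
On the transfer ellipse at r₁, v² = μ(2/r − 1/a) gives v_a = √[μ(2/r₁ − 1/a_t)] = 7.91637 km/s.
First burn Δv₁ = |v_a − v₁| = 1.31576 km/s.
At r₂, v₂ = √(μ/r₂) = 12.10810 km/s.
Transfer-orbit speed at r₂: v_p = √[μ(2/r₂ − 1/a_t)] = 13.61678 km/s.
Second burn Δv₂ = |v₂ − v_p| = 1.50868 km/s.
Δv = Δv₁ + Δv₂ = 1.31576 + 1.50868 = 2.824 km/s.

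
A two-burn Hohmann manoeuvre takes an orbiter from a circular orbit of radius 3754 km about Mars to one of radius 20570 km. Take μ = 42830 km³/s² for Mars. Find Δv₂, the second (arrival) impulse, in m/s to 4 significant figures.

Semi-major axis of the transfer orbit: a_t = (3754 + 20570)/2 = 12162 km.
On the circular orbit at r = 20570 km, v_c = √(μ/r) = 1.443 km/s.
Transfer-orbit speed at the same r (vis-viva, a = a_t): v_t = √[μ(2/r − 1/a_t)] = 0.8017 km/s.
Δv₂ = |v_t − v_c| = |0.8017 − 1.443| = 0.6413 km/s.

Δv₂ = 641.3 m/s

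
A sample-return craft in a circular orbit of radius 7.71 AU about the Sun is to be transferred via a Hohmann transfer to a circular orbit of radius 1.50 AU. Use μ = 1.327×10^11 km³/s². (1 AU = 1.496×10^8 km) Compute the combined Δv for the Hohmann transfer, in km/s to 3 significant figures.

In km: r₁ = 7.71 × 1.496×10^8 = 1.153416×10^9 km; r₂ = 1.50 × 1.496×10^8 = 2.244×10^8 km.
The Hohmann ellipse has a_t = (r₁ + r₂)/2 = 6.88908×10^8 km.
At r₁ the circular-orbit speed is v₁ = √(μ/r₁) = 10.726 km/s.
Transfer-orbit speed at r₁ (vis-viva equation): v_a = √[μ(2/r₁ − 1/a_t)] = 6.1217 km/s.
First burn Δv₁ = |v_a − v₁| = 4.604 km/s.
At r₂, v₂ = √(μ/r₂) = 24.318 km/s.
Transfer-orbit speed at r₂: v_p = √[μ(2/r₂ − 1/a_t)] = 31.466 km/s.
Second burn Δv₂ = |v₂ − v_p| = 7.148 km/s.
Total Δv = Δv₁ + Δv₂ = 11.75 km/s.

Δv = 11.8 km/s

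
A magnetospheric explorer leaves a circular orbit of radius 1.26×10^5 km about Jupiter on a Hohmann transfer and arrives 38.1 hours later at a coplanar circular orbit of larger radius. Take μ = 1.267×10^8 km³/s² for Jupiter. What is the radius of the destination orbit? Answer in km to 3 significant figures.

r₂ = 1.12×10^6 km

Transfer time t = 38.1 hours = 1.3716×10^5 s, and t = π√(a_t³/μ).
So a_t = (μ t²/π²)^(1/3) = (1.267×10^8 × (1.3716×10^5)² / π²)^(1/3) = 6.2275×10^5 km.
Since a_t = (r₁ + r₂)/2, r₂ = 2a_t − r₁ = 2×6.2275×10^5 − 1.260×10^5 = 1.1195×10^6 km.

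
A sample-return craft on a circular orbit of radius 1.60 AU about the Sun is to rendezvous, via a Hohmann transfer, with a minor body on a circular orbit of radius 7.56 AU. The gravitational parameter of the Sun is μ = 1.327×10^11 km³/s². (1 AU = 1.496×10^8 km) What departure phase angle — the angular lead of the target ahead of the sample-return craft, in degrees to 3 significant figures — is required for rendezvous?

φ = 95.1°

In km: r₁ = 1.60 × 1.496×10^8 = 2.3936×10^8 km; r₂ = 7.56 × 1.496×10^8 = 1.130976×10^9 km.
Semi-major axis of the transfer orbit: a_t = (2.3936×10^8 + 1.130976×10^9)/2 = 6.85168×10^8 km.
The half-period of the transfer ellipse is t = π√(a_t³/μ) = 1.5467×10^8 s.
Target angular speed ω₂ = √(μ/r₂³) = 9.5776×10^-9 rad/s.
Angle swept by the target during transfer: ω₂·t = 1.4814 rad = 84.88°.
Arrival is 180° from departure on the ellipse, so φ = 180° − 84.88° = 95.1°.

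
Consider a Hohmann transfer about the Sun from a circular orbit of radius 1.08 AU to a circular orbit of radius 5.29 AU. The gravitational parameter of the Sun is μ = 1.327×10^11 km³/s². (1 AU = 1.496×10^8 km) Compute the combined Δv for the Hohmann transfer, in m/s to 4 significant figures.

In km: r₁ = 1.08 × 1.496×10^8 = 1.61568×10^8 km; r₂ = 5.29 × 1.496×10^8 = 7.91384×10^8 km.
The Hohmann ellipse has a_t = (r₁ + r₂)/2 = 4.76476×10^8 km.
Circular speed at r₁: v₁ = √(μ/r₁) = √(1.327×10^11/1.61568×10^8) = 28.6588 km/s.
On the transfer ellipse at r₁, vis-viva gives v_p = √[μ(2/r₁ − 1/a_t)] = 36.9344 km/s.
First burn Δv₁ = |v_p − v₁| = 8.2756 km/s.
At r₂, v₂ = √(μ/r₂) = 12.9492 km/s.
Transfer-orbit speed at r₂: v_a = √[μ(2/r₂ − 1/a_t)] = 7.54048 km/s.
Second burn Δv₂ = |v₂ − v_a| = 5.4087 km/s.
Δv = Δv₁ + Δv₂ = 8.2756 + 5.4087 = 13.68 km/s.

Δv = 13680 m/s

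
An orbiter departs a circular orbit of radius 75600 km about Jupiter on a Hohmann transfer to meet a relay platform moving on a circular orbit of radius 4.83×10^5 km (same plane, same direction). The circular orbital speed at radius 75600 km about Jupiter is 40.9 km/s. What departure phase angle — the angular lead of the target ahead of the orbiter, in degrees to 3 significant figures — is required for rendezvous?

φ = 101°

From the circular-orbit relation v² = μ/r at r = 75600 km: μ = v²r = (40.9)² × 75600 = 1.26464×10^8 km³/s².
Semi-major axis of the transfer orbit: a_t = (75600 + 4.830×10^5)/2 = 2.793×10^5 km.
The half-period of the transfer ellipse is t = π√(a_t³/μ) = 41240 s.
The target's mean motion on its circular orbit is ω₂ = √(μ/r₂³) = 3.350×10^-5 rad/s.
Angle swept by the target during transfer: ω₂·t = 1.3815 rad = 79.15°.
Arrival is 180° from departure on the ellipse, so φ = 180° − 79.15° = 101°.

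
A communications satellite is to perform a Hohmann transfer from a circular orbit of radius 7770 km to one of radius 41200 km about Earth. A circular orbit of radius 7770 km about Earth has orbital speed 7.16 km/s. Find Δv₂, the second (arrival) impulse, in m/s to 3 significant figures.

From the circular-orbit relation v² = μ/r at r = 7770 km: μ = v²r = (7.16)² × 7770 = 3.98334×10^5 km³/s².
Semi-major axis of the transfer orbit: a_t = (7770 + 41200)/2 = 24485 km.
Circular speed at r = 41200 km: v_c = √(μ/r) = 3.1094 km/s.
Vis-viva on the transfer ellipse at r = 41200 km gives v_t = √[μ(2/r − 1/a_t)] = 1.7516 km/s.
Δv₂ = |v_t − v_c| = |1.7516 − 3.1094| = 1.358 km/s.

Δv₂ = 1360 m/s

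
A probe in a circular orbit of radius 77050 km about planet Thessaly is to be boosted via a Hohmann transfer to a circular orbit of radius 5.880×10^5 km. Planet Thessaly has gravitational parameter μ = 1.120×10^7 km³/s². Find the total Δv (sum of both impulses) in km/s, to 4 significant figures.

Δv = 6.239 km/s

The Hohmann ellipse has a_t = (r₁ + r₂)/2 = 3.32525×10^5 km.
At r₁ the circular-orbit speed is v₁ = √(μ/r₁) = 12.0565 km/s.
On the transfer ellipse at r₁, v² = μ(2/r − 1/a) gives v_p = √[μ(2/r₁ − 1/a_t)] = 16.0324 km/s.
First burn Δv₁ = |v_p − v₁| = 3.9759 km/s.
Circular speed at r₂: v₂ = √(μ/r₂) = 4.36436 km/s.
Transfer-orbit speed at r₂: v_a = √[μ(2/r₂ − 1/a_t)] = 2.10085 km/s.
Second burn Δv₂ = |v₂ − v_a| = 2.2635 km/s.
Δv = Δv₁ + Δv₂ = 3.9759 + 2.2635 = 6.239 km/s.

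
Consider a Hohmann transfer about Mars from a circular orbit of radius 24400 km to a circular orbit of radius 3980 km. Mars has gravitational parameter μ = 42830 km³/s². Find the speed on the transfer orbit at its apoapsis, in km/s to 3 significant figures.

The Hohmann ellipse has a_t = (r₁ + r₂)/2 = 14190 km.
The apoapsis of the transfer ellipse is at r = 24400 km.
From the vis-viva equation, v = √[μ(2/r − 1/a_t)] = 0.7017 km/s.

v = 0.702 km/s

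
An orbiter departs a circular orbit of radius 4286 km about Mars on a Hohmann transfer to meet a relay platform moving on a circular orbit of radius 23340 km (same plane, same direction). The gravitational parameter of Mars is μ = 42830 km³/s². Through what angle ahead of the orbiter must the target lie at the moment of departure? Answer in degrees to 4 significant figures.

Transfer-ellipse semi-major axis a_t = (r₁ + r₂)/2 = (4286 + 23340)/2 = 13813 km.
Transfer time t = π√(a_t³/μ) = 24644 s.
The target's mean motion on its circular orbit is ω₂ = √(μ/r₂³) = 5.8039×10^-5 rad/s.
Angle swept by the target during transfer: ω₂·t = 1.4303 rad = 81.95°.
Arrival is 180° from departure on the ellipse, so φ = 180° − 81.95° = 98.05°.

φ = 98.05°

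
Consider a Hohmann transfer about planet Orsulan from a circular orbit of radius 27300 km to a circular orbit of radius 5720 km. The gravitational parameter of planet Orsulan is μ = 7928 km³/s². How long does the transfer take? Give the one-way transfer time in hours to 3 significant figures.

t = 20.8 hours

Transfer-ellipse semi-major axis a_t = (r₁ + r₂)/2 = (27300 + 5720)/2 = 16510 km.
By Kepler's third law the transfer-orbit period is T = 2π√(a_t³/μ), so t = T/2 = 74850 s.
Converting: 74850 s ÷ 3600 s/hour = 20.8 hours.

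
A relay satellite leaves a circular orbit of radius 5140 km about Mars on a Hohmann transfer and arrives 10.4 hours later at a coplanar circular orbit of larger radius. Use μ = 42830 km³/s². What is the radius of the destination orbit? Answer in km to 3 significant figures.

r₂ = 31400 km

Transfer time t = 10.4 hours = 37440 s, and t = π√(a_t³/μ).
So a_t = (μ t²/π²)^(1/3) = (42830 × (37440)² / π²)^(1/3) = 18255 km.
Since a_t = (r₁ + r₂)/2, r₂ = 2a_t − r₁ = 2×18255 − 5140 = 31370 km.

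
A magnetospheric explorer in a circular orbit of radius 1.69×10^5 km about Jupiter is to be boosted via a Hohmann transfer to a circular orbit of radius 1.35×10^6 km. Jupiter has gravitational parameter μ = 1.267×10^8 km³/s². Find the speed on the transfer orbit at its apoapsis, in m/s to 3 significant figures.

v = 4570 m/s

The Hohmann ellipse has a_t = (r₁ + r₂)/2 = 7.595×10^5 km.
At apoapsis, r = 1.350×10^6 km.
From the vis-viva equation, v = √[μ(2/r − 1/a_t)] = 4.570 km/s.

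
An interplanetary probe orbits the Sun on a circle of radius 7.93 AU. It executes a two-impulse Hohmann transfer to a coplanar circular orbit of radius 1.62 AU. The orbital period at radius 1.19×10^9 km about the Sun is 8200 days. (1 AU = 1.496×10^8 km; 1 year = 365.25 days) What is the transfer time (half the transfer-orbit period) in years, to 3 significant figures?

t = 5.22 years

From Kepler's third law T² = 4π²r³/μ at r = 1.19×10^9 km, T = 8200 days = 8200 × 86400 s = 7.0848×10^8 s: μ = 4π²r³/T² = 1.32540×10^11 km³/s².
In km: r₁ = 7.93 × 1.496×10^8 = 1.186328×10^9 km; r₂ = 1.62 × 1.496×10^8 = 2.42352×10^8 km.
Transfer-ellipse semi-major axis a_t = (r₁ + r₂)/2 = (1.186328×10^9 + 2.42352×10^8)/2 = 7.1434×10^8 km.
Half the transfer-orbit period gives t = π√(a_t³/μ) = 1.648×10^8 s.
Converting: 1.648×10^8 s ÷ 3.15576×10^7 s/year (365.25 × 86400) = 5.22 years.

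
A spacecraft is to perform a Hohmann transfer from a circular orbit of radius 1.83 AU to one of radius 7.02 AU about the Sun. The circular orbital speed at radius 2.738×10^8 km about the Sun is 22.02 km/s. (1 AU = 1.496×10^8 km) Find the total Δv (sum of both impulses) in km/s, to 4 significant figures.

Δv = 9.728 km/s

From the circular-orbit relation v² = μ/r at r = 2.738×10^8 km: μ = v²r = (22.02)² × 2.738×10^8 = 1.32760×10^11 km³/s².
In km: r₁ = 1.83 × 1.496×10^8 = 2.73768×10^8 km; r₂ = 7.02 × 1.496×10^8 = 1.050192×10^9 km.
Semi-major axis of the transfer orbit: a_t = (2.73768×10^8 + 1.050192×10^9)/2 = 6.6198×10^8 km.
Circular speed at r₁: v₁ = √(μ/r₁) = √(1.32760×10^11/2.73768×10^8) = 22.0213 km/s.
On the transfer ellipse at r₁, vis-viva gives v_p = √[μ(2/r₁ − 1/a_t)] = 27.7367 km/s.
First burn Δv₁ = |v_p − v₁| = 5.715 km/s.
At r₂, v₂ = √(μ/r₂) = 11.2435 km/s.
Transfer-orbit speed at r₂: v_a = √[μ(2/r₂ − 1/a_t)] = 7.23050 km/s.
Second burn Δv₂ = |v₂ − v_a| = 4.013 km/s.
Δv = Δv₁ + Δv₂ = 5.715 + 4.013 = 9.728 km/s.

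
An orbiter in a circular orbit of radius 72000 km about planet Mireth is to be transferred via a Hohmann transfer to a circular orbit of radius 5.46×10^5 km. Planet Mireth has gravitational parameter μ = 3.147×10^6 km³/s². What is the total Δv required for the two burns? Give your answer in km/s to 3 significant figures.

The Hohmann ellipse has a_t = (r₁ + r₂)/2 = 3.090×10^5 km.
Circular speed at r₁: v₁ = √(μ/r₁) = √(3.147×10^6/72000) = 6.611 km/s.
On the transfer ellipse at r₁, vis-viva equation gives v_p = √[μ(2/r₁ − 1/a_t)] = 8.788 km/s.
First burn Δv₁ = |v_p − v₁| = 2.177 km/s.
Circular speed at r₂: v₂ = √(μ/r₂) = 2.401 km/s.
Transfer-orbit speed at r₂: v_a = √[μ(2/r₂ − 1/a_t)] = 1.159 km/s.
Second burn Δv₂ = |v₂ − v_a| = 1.242 km/s.
Total Δv = Δv₁ + Δv₂ = 3.419 km/s.

Δv = 3.42 km/s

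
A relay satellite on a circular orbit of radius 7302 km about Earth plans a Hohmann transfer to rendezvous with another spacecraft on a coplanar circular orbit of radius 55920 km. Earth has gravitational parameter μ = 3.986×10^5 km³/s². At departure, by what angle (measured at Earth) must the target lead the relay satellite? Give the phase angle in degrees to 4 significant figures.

Semi-major axis of the transfer orbit: a_t = (7302 + 55920)/2 = 31611 km.
Transfer time t = π√(a_t³/μ) = 27966.5 s.
Target angular speed ω₂ = √(μ/r₂³) = 4.77439×10^-5 rad/s.
Angle swept by the target during transfer: ω₂·t = 1.3352 rad = 76.50°.
The relay satellite traverses 180° on the transfer ellipse, so the target must lead by 180° − 76.50° = 103.5°.

φ = 103.5°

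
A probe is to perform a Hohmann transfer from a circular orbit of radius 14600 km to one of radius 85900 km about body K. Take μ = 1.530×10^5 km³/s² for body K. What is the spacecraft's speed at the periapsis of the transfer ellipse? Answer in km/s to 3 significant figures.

v = 4.23 km/s

Transfer-ellipse semi-major axis a_t = (r₁ + r₂)/2 = (14600 + 85900)/2 = 50250 km.
At periapsis, r = 14600 km.
Applying v² = μ(2/r − 1/a_t): v = 4.233 km/s.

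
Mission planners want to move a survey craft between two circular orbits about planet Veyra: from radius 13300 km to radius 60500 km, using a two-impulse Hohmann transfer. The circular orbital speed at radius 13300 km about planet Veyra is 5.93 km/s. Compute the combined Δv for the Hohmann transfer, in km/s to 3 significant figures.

From the circular-orbit relation v² = μ/r at r = 13300 km: μ = v²r = (5.93)² × 13300 = 4.67693×10^5 km³/s².
The Hohmann ellipse has a_t = (r₁ + r₂)/2 = 36900 km.
At r₁ the circular-orbit speed is v₁ = √(μ/r₁) = 5.930 km/s.
Transfer-orbit speed at r₁ (vis-viva): v_p = √[μ(2/r₁ − 1/a_t)] = 7.593 km/s.
First burn Δv₁ = |v_p − v₁| = 1.663 km/s.
Circular speed at r₂: v₂ = √(μ/r₂) = 2.780 km/s.
Transfer-orbit speed at r₂: v_a = √[μ(2/r₂ − 1/a_t)] = 1.669 km/s.
Second burn Δv₂ = |v₂ − v_a| = 1.111 km/s.
Δv = Δv₁ + Δv₂ = 1.663 + 1.111 = 2.774 km/s.

Δv = 2.77 km/s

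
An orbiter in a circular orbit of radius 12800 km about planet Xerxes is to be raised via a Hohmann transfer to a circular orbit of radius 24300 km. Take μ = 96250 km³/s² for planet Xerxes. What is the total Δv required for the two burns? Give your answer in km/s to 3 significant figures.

Δv = 0.733 km/s

Semi-major axis of the transfer orbit: a_t = (12800 + 24300)/2 = 18550 km.
At r₁ the circular-orbit speed is v₁ = √(μ/r₁) = 2.742176 km/s.
Transfer-orbit speed at r₁ (vis-viva equation): v_p = √[μ(2/r₁ − 1/a_t)] = 3.138532 km/s.
First burn Δv₁ = |v_p − v₁| = 0.39636 km/s.
Circular speed at r₂: v₂ = √(μ/r₂) = 1.99020 km/s.
Transfer-orbit speed at r₂: v_a = √[μ(2/r₂ − 1/a_t)] = 1.65322 km/s.
Second burn Δv₂ = |v₂ − v_a| = 0.33698 km/s.
Δv = Δv₁ + Δv₂ = 0.39636 + 0.33698 = 0.7333 km/s.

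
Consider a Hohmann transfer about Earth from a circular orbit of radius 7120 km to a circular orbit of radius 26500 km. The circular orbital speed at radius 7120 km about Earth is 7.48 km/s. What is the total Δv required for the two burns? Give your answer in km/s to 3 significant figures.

From the circular-orbit relation v² = μ/r at r = 7120 km: μ = v²r = (7.48)² × 7120 = 3.98367×10^5 km³/s².
Transfer-ellipse semi-major axis a_t = (r₁ + r₂)/2 = (7120 + 26500)/2 = 16810 km.
At r₁ the circular-orbit speed is v₁ = √(μ/r₁) = 7.48000 km/s.
On the transfer ellipse at r₁, vis-viva gives v_p = √[μ(2/r₁ − 1/a_t)] = 9.39162 km/s.
First burn Δv₁ = |v_p − v₁| = 1.91162 km/s.
At r₂, v₂ = √(μ/r₂) = 3.87720 km/s.
Transfer-orbit speed at r₂: v_a = √[μ(2/r₂ − 1/a_t)] = 2.52333 km/s.
Second burn Δv₂ = |v₂ − v_a| = 1.35387 km/s.
Δv = Δv₁ + Δv₂ = 1.91162 + 1.35387 = 3.265 km/s.

Δv = 3.27 km/s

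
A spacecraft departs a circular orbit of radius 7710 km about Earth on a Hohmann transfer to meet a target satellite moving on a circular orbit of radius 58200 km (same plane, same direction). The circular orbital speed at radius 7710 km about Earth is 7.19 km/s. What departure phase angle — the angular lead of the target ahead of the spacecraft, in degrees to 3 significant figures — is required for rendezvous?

φ = 103°

From the circular-orbit relation v² = μ/r at r = 7710 km: μ = v²r = (7.19)² × 7710 = 3.98577×10^5 km³/s².
Semi-major axis of the transfer orbit: a_t = (7710 + 58200)/2 = 32955 km.
The half-period of the transfer ellipse is t = π√(a_t³/μ) = 29770 s.
The target's mean motion on its circular orbit is ω₂ = √(μ/r₂³) = 4.4965×10^-5 rad/s.
Angle swept by the target during transfer: ω₂·t = 1.3386 rad = 76.70°.
Arrival is 180° from departure on the ellipse, so φ = 180° − 76.70° = 103°.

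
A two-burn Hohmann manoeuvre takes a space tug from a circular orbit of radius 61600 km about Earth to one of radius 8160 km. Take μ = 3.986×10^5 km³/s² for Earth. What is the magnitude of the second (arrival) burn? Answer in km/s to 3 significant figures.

Δv₂ = 2.30 km/s

Transfer-ellipse semi-major axis a_t = (r₁ + r₂)/2 = (61600 + 8160)/2 = 34880 km.
Circular speed at r = 8160 km: v_c = √(μ/r) = 6.989 km/s.
Vis-viva on the transfer ellipse at r = 8160 km gives v_t = √[μ(2/r − 1/a_t)] = 9.288 km/s.
Δv₂ = |v_t − v_c| = |9.288 − 6.989| = 2.299 km/s.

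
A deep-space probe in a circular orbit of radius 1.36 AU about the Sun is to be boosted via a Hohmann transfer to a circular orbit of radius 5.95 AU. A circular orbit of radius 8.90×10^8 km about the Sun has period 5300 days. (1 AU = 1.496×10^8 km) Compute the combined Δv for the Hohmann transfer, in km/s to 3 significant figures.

From Kepler's third law T² = 4π²r³/μ at r = 8.90×10^8 km, T = 5300 days = 5300 × 86400 s = 4.5792×10^8 s: μ = 4π²r³/T² = 1.32724×10^11 km³/s².
In km: r₁ = 1.36 × 1.496×10^8 = 2.03456×10^8 km; r₂ = 5.95 × 1.496×10^8 = 8.9012×10^8 km.
Transfer-ellipse semi-major axis a_t = (r₁ + r₂)/2 = (2.03456×10^8 + 8.9012×10^8)/2 = 5.46788×10^8 km.
Circular speed at r₁: v₁ = √(μ/r₁) = √(1.32724×10^11/2.03456×10^8) = 25.541 km/s.
On the transfer ellipse at r₁, v² = μ(2/r − 1/a) gives v_p = √[μ(2/r₁ − 1/a_t)] = 32.588 km/s.
First burn Δv₁ = |v_p − v₁| = 7.047 km/s.
At r₂, v₂ = √(μ/r₂) = 12.211 km/s.
Transfer-orbit speed at r₂: v_a = √[μ(2/r₂ − 1/a_t)] = 7.4486 km/s.
Second burn Δv₂ = |v₂ − v_a| = 4.762 km/s.
Total Δv = Δv₁ + Δv₂ = 11.81 km/s.

Δv = 11.8 km/s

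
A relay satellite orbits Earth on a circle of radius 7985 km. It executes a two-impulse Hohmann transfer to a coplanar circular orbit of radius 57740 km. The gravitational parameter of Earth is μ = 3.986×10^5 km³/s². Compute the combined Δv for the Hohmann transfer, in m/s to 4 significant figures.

Δv = 3632 m/s

The Hohmann ellipse has a_t = (r₁ + r₂)/2 = 32862.5 km.
At r₁ the circular-orbit speed is v₁ = √(μ/r₁) = 7.065 km/s.
On the transfer ellipse at r₁, vis-viva equation gives v_p = √[μ(2/r₁ − 1/a_t)] = 9.365 km/s.
First burn Δv₁ = |v_p − v₁| = 2.300 km/s.
At r₂, v₂ = √(μ/r₂) = 2.627 km/s.
Transfer-orbit speed at r₂: v_a = √[μ(2/r₂ − 1/a_t)] = 1.295 km/s.
Second burn Δv₂ = |v₂ − v_a| = 1.332 km/s.
Total Δv = Δv₁ + Δv₂ = 3.632 km/s.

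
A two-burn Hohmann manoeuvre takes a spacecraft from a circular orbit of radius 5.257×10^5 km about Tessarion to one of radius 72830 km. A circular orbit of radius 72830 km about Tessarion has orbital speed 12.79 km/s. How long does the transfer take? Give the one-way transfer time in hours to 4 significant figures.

From the circular-orbit relation v² = μ/r at r = 72830 km: μ = v²r = (12.79)² × 72830 = 1.19138×10^7 km³/s².
The Hohmann ellipse has a_t = (r₁ + r₂)/2 = 2.99265×10^5 km.
By Kepler's third law the transfer-orbit period is T = 2π√(a_t³/μ), so t = T/2 = 1.490×10^5 s.
Converting: 1.490×10^5 s ÷ 3600 s/hour = 41.39 hours.

t = 41.39 hours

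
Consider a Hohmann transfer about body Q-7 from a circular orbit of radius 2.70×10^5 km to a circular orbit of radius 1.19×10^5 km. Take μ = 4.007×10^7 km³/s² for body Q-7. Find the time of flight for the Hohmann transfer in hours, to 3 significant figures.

The Hohmann ellipse has a_t = (r₁ + r₂)/2 = 1.945×10^5 km.
Transfer time t = π√(a_t³/μ) = π√((1.945×10^5)³ / 4.007×10^7) = 42570 s.
Converting: 42570 s ÷ 3600 s/hour = 11.8 hours.

t = 11.8 hours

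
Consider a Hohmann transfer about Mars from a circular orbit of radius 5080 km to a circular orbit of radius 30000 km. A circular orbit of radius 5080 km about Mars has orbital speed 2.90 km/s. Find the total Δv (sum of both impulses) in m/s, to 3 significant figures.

From the circular-orbit relation v² = μ/r at r = 5080 km: μ = v²r = (2.90)² × 5080 = 42722.8 km³/s².
Semi-major axis of the transfer orbit: a_t = (5080 + 30000)/2 = 17540 km.
At r₁ the circular-orbit speed is v₁ = √(μ/r₁) = 2.9000 km/s.
Transfer-orbit speed at r₁ (vis-viva equation): v_p = √[μ(2/r₁ − 1/a_t)] = 3.7927 km/s.
First burn Δv₁ = |v_p − v₁| = 0.8927 km/s.
At r₂, v₂ = √(μ/r₂) = 1.19335 km/s.
Transfer-orbit speed at r₂: v_a = √[μ(2/r₂ − 1/a_t)] = 0.642224 km/s.
Second burn Δv₂ = |v₂ − v_a| = 0.5511 km/s.
Total Δv = Δv₁ + Δv₂ = 1.444 km/s.

Δv = 1440 m/s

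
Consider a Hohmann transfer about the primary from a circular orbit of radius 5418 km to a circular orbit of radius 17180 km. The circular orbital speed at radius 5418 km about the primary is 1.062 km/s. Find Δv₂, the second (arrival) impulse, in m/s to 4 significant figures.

From the circular-orbit relation v² = μ/r at r = 5418 km: μ = v²r = (1.062)² × 5418 = 6110.66 km³/s².
Semi-major axis of the transfer orbit: a_t = (5418 + 17180)/2 = 11299 km.
On the circular orbit at r = 17180 km, v_c = √(μ/r) = 0.5964 km/s.
Transfer-orbit speed at the same r (vis-viva, a = a_t): v_t = √[μ(2/r − 1/a_t)] = 0.4130 km/s.
Δv₂ = |v_t − v_c| = |0.4130 − 0.5964| = 0.1834 km/s.

Δv₂ = 183.4 m/s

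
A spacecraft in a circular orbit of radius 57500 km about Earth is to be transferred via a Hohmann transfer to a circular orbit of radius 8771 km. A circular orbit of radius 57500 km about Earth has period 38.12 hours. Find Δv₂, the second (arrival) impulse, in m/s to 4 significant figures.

From Kepler's third law T² = 4π²r³/μ at r = 57500 km, T = 38.12 hours = 38.12 × 3600 s = 1.37232×10^5 s: μ = 4π²r³/T² = 3.98522×10^5 km³/s².
Transfer-ellipse semi-major axis a_t = (r₁ + r₂)/2 = (57500 + 8771)/2 = 33135.5 km.
Circular speed at r = 8771 km: v_c = √(μ/r) = 6.741 km/s.
Vis-viva on the transfer ellipse at r = 8771 km gives v_t = √[μ(2/r − 1/a_t)] = 8.880 km/s.
Δv₂ = |v_t − v_c| = |8.880 − 6.741| = 2.139 km/s.

Δv₂ = 2139 m/s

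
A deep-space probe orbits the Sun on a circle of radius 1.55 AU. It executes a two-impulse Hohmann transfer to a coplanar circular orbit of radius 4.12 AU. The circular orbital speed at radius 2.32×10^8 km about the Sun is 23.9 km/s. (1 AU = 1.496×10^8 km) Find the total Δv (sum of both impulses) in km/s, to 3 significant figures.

Δv = 8.73 km/s

From the circular-orbit relation v² = μ/r at r = 2.32×10^8 km: μ = v²r = (23.9)² × 2.32×10^8 = 1.32521×10^11 km³/s².
In km: r₁ = 1.55 × 1.496×10^8 = 2.3188×10^8 km; r₂ = 4.12 × 1.496×10^8 = 6.16352×10^8 km.
Semi-major axis of the transfer orbit: a_t = (2.3188×10^8 + 6.16352×10^8)/2 = 4.24116×10^8 km.
Circular speed at r₁: v₁ = √(μ/r₁) = √(1.32521×10^11/2.3188×10^8) = 23.906 km/s.
Transfer-orbit speed at r₁ (v² = μ(2/r − 1/a)): v_p = √[μ(2/r₁ − 1/a_t)] = 28.819 km/s.
First burn Δv₁ = |v_p − v₁| = 4.913 km/s.
Circular speed at r₂: v₂ = √(μ/r₂) = 14.663 km/s.
Transfer-orbit speed at r₂: v_a = √[μ(2/r₂ − 1/a_t)] = 10.842 km/s.
Second burn Δv₂ = |v₂ − v_a| = 3.821 km/s.
Total Δv = Δv₁ + Δv₂ = 8.734 km/s.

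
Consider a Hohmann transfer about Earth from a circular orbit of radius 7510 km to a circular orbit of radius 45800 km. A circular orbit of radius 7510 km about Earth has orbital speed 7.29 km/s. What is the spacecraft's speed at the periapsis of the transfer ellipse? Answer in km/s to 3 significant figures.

From the circular-orbit relation v² = μ/r at r = 7510 km: μ = v²r = (7.29)² × 7510 = 3.99112×10^5 km³/s².
Transfer-ellipse semi-major axis a_t = (r₁ + r₂)/2 = (7510 + 45800)/2 = 26655 km.
At periapsis, r = 7510 km.
Applying v² = μ(2/r − 1/a_t): v = 9.556 km/s.

v = 9.56 km/s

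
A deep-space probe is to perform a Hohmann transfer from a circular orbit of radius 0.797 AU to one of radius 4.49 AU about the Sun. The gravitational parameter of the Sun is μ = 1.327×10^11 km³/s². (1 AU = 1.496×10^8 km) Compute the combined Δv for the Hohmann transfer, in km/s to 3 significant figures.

Δv = 16.5 km/s

In km: r₁ = 0.797 × 1.496×10^8 = 1.192312×10^8 km; r₂ = 4.49 × 1.496×10^8 = 6.71704×10^8 km.
Transfer-ellipse semi-major axis a_t = (r₁ + r₂)/2 = (1.192312×10^8 + 6.71704×10^8)/2 = 3.954676×10^8 km.
At r₁ the circular-orbit speed is v₁ = √(μ/r₁) = 33.36 km/s.
On the transfer ellipse at r₁, v² = μ(2/r − 1/a) gives v_p = √[μ(2/r₁ − 1/a_t)] = 43.48 km/s.
First burn Δv₁ = |v_p − v₁| = 10.12 km/s.
At r₂, v₂ = √(μ/r₂) = 14.056 km/s.
Transfer-orbit speed at r₂: v_a = √[μ(2/r₂ − 1/a_t)] = 7.7177 km/s.
Second burn Δv₂ = |v₂ − v_a| = 6.338 km/s.
Total Δv = Δv₁ + Δv₂ = 16.46 km/s.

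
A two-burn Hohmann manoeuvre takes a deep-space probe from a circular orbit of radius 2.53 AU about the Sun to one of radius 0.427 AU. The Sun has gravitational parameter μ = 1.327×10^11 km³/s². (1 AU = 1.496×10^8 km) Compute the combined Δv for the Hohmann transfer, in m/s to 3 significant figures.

In km: r₁ = 2.53 × 1.496×10^8 = 3.78488×10^8 km; r₂ = 0.427 × 1.496×10^8 = 6.38792×10^7 km.
Transfer-ellipse semi-major axis a_t = (r₁ + r₂)/2 = (3.78488×10^8 + 6.38792×10^7)/2 = 2.211836×10^8 km.
Circular speed at r₁: v₁ = √(μ/r₁) = √(1.327×10^11/3.78488×10^8) = 18.7245 km/s.
Transfer-orbit speed at r₁ (vis-viva): v_a = √[μ(2/r₁ − 1/a_t)] = 10.0627 km/s.
First burn Δv₁ = |v_a − v₁| = 8.6618 km/s.
At r₂, v₂ = √(μ/r₂) = 45.578 km/s.
Transfer-orbit speed at r₂: v_p = √[μ(2/r₂ − 1/a_t)] = 59.622 km/s.
Second burn Δv₂ = |v₂ − v_p| = 14.044 km/s.
Δv = Δv₁ + Δv₂ = 8.6618 + 14.044 = 22.71 km/s.

Δv = 22700 m/s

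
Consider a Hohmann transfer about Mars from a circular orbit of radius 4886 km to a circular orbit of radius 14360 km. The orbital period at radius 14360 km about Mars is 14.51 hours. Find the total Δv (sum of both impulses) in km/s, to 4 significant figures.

Δv = 1.153 km/s

From Kepler's third law T² = 4π²r³/μ at r = 14360 km, T = 14.51 hours = 14.51 × 3600 s = 52236 s: μ = 4π²r³/T² = 42843.3 km³/s².
Transfer-ellipse semi-major axis a_t = (r₁ + r₂)/2 = (4886 + 14360)/2 = 9623 km.
Circular speed at r₁: v₁ = √(μ/r₁) = √(42843.3/4886) = 2.9612 km/s.
Transfer-orbit speed at r₁ (v² = μ(2/r − 1/a)): v_p = √[μ(2/r₁ − 1/a_t)] = 3.6173 km/s.
First burn Δv₁ = |v_p − v₁| = 0.6561 km/s.
Circular speed at r₂: v₂ = √(μ/r₂) = 1.7273 km/s.
Transfer-orbit speed at r₂: v_a = √[μ(2/r₂ − 1/a_t)] = 1.2308 km/s.
Second burn Δv₂ = |v₂ − v_a| = 0.4965 km/s.
Total Δv = Δv₁ + Δv₂ = 1.153 km/s.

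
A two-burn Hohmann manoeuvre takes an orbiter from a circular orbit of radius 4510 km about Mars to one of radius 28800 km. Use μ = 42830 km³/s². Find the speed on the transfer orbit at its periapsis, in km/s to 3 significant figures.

The Hohmann ellipse has a_t = (r₁ + r₂)/2 = 16655 km.
The periapsis of the transfer ellipse is at r = 4510 km.
From the vis-viva equation, v = √[μ(2/r − 1/a_t)] = 4.052 km/s.

v = 4.05 km/s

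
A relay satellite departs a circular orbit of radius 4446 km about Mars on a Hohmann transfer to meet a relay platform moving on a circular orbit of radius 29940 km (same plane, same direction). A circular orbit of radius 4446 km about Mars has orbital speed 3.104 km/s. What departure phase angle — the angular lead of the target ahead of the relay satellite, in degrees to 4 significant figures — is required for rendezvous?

φ = 101.7°

From the circular-orbit relation v² = μ/r at r = 4446 km: μ = v²r = (3.104)² × 4446 = 42836.4 km³/s².
The Hohmann ellipse has a_t = (r₁ + r₂)/2 = 17193 km.
Transfer time t = π√(a_t³/μ) = 34220 s.
The target's mean motion on its circular orbit is ω₂ = √(μ/r₂³) = 3.995×10^-5 rad/s.
Angle swept by the target during transfer: ω₂·t = 1.3671 rad = 78.33°.
The relay satellite traverses 180° on the transfer ellipse, so the target must lead by 180° − 78.33° = 101.7°.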